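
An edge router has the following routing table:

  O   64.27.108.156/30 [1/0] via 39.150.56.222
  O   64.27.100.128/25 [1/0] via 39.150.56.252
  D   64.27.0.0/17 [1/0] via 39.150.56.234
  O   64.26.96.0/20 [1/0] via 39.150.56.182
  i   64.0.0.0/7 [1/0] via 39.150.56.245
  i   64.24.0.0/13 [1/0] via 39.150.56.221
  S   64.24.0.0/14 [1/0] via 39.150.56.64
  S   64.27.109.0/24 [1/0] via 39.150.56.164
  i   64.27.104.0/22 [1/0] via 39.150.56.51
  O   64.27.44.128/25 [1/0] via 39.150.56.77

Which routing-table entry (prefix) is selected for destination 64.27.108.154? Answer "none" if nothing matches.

64.27.0.0/17

Entries matching 64.27.108.154:
  64.0.0.0/7 (64.0.0.0 - 65.255.255.255)
  64.24.0.0/13 (64.24.0.0 - 64.31.255.255)
  64.24.0.0/14 (64.24.0.0 - 64.27.255.255)
  64.27.0.0/17 (64.27.0.0 - 64.27.127.255)
Most specific is 64.27.0.0/17.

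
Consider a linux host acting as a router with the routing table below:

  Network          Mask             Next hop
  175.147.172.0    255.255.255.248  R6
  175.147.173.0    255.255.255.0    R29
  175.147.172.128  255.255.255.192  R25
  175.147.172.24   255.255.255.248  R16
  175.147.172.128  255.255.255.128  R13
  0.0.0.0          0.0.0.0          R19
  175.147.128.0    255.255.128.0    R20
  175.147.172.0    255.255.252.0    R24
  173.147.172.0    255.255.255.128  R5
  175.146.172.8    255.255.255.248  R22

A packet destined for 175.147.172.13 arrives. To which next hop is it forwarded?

Routes whose prefix contains 175.147.172.13:
  0.0.0.0/0 (default, matches everything) -> R19
  175.147.128.0/17 (175.147.128.0 - 175.147.255.255) -> R20
  175.147.172.0/22 (175.147.172.0 - 175.147.175.255) -> R24
More-specific entries that do NOT match:
  175.147.172.0/29 (175.147.172.0 - 175.147.172.7) does not contain 175.147.172.13
  175.147.172.24/29 (175.147.172.24 - 175.147.172.31) does not contain 175.147.172.13
  175.146.172.8/29 (175.146.172.8 - 175.146.172.15) does not contain 175.147.172.13
  175.147.172.128/26 (175.147.172.128 - 175.147.172.191) does not contain 175.147.172.13
  175.147.172.128/25 (175.147.172.128 - 175.147.172.255) does not contain 175.147.172.13
  173.147.172.0/25 (173.147.172.0 - 173.147.172.127) does not contain 175.147.172.13
  175.147.173.0/24 (175.147.173.0 - 175.147.173.255) does not contain 175.147.172.13
Longest matching prefix is /22 -> next hop R24.

R24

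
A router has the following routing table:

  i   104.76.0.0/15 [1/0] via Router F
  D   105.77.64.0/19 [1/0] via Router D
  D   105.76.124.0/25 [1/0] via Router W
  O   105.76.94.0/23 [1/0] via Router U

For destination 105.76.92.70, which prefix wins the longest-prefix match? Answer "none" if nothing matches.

105.76.92.70 is outside every listed prefix and there is no default route.

none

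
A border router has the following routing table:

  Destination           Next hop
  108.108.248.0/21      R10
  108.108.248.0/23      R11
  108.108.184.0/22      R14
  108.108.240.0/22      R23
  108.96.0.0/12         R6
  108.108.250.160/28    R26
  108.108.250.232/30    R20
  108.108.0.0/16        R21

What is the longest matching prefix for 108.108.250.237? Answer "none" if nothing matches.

108.108.248.0/21

Entries matching 108.108.250.237:
  108.96.0.0/12 (108.96.0.0 - 108.111.255.255)
  108.108.0.0/16 (108.108.0.0 - 108.108.255.255)
  108.108.248.0/21 (108.108.248.0 - 108.108.255.255)
Most specific is 108.108.248.0/21.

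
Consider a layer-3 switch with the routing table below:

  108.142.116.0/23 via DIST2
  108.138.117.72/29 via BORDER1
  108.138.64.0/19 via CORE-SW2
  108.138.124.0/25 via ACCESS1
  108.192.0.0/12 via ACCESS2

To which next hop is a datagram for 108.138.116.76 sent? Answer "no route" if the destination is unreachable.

no route

No entry's prefix contains 108.138.116.76; there is no default route.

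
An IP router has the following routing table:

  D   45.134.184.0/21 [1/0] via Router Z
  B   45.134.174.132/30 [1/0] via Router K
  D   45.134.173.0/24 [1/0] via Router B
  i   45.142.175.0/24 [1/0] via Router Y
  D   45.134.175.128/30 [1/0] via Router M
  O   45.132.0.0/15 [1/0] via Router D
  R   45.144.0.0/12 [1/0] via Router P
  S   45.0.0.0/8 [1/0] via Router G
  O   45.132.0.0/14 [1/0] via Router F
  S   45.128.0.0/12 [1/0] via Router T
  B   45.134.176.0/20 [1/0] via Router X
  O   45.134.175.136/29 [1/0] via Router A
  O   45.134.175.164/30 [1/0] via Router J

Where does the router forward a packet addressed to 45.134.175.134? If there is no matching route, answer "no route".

Router F

Routes whose prefix contains 45.134.175.134:
  45.0.0.0/8 (45.0.0.0 - 45.255.255.255) -> Router G
  45.128.0.0/12 (45.128.0.0 - 45.143.255.255) -> Router T
  45.132.0.0/14 (45.132.0.0 - 45.135.255.255) -> Router F
More-specific entries that do NOT match:
  45.134.174.132/30 (45.134.174.132 - 45.134.174.135) does not contain 45.134.175.134
  45.134.175.128/30 (45.134.175.128 - 45.134.175.131) does not contain 45.134.175.134
  45.134.175.164/30 (45.134.175.164 - 45.134.175.167) does not contain 45.134.175.134
  45.134.175.136/29 (45.134.175.136 - 45.134.175.143) does not contain 45.134.175.134
  45.134.173.0/24 (45.134.173.0 - 45.134.173.255) does not contain 45.134.175.134
  45.142.175.0/24 (45.142.175.0 - 45.142.175.255) does not contain 45.134.175.134
  45.134.184.0/21 (45.134.184.0 - 45.134.191.255) does not contain 45.134.175.134
  45.134.176.0/20 (45.134.176.0 - 45.134.191.255) does not contain 45.134.175.134
  45.132.0.0/15 (45.132.0.0 - 45.133.255.255) does not contain 45.134.175.134
Longest matching prefix is /14 -> next hop Router F.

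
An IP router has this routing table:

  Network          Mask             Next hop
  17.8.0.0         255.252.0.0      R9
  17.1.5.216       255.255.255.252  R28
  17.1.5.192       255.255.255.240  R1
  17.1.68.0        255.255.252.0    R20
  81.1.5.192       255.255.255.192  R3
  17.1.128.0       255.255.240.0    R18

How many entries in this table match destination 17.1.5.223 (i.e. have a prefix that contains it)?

No listed prefix contains 17.1.5.223.
Total matching entries: 0.

0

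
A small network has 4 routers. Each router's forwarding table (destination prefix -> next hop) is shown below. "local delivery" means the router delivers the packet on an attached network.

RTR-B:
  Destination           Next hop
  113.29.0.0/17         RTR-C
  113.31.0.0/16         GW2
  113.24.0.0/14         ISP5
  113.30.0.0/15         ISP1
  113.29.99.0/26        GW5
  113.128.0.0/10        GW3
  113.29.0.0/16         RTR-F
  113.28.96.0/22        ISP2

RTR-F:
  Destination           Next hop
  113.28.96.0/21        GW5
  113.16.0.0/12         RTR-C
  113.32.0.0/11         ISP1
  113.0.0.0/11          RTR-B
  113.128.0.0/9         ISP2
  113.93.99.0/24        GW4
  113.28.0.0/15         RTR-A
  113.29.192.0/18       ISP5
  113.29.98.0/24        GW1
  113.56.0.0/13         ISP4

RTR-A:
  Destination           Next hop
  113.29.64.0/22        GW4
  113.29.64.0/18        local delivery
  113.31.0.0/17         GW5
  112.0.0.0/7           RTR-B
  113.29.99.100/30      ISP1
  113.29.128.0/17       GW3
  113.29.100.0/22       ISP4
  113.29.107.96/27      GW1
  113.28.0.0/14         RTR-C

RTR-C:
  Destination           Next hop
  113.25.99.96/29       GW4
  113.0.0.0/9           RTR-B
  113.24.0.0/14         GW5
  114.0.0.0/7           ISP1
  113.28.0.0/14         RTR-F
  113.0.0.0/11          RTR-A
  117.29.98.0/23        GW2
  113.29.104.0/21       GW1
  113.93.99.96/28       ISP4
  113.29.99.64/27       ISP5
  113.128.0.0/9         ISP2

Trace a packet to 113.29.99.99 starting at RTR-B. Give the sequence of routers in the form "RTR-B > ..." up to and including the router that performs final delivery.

At RTR-B: longest match for 113.29.99.99 is 113.29.0.0/17 -> RTR-C
At RTR-C: longest match for 113.29.99.99 is 113.28.0.0/14 -> RTR-F
At RTR-F: longest match for 113.29.99.99 is 113.28.0.0/15 -> RTR-A
At RTR-A: longest match for 113.29.99.99 is 113.29.64.0/18 -> local delivery

RTR-B > RTR-C > RTR-F > RTR-A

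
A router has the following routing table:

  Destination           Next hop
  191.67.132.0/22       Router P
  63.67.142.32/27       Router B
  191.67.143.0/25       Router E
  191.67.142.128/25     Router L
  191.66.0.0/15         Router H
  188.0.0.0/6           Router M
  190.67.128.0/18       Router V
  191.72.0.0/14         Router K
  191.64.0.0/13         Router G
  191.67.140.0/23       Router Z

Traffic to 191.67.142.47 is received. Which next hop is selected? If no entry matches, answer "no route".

Routes whose prefix contains 191.67.142.47:
  188.0.0.0/6 (188.0.0.0 - 191.255.255.255) -> Router M
  191.64.0.0/13 (191.64.0.0 - 191.71.255.255) -> Router G
  191.66.0.0/15 (191.66.0.0 - 191.67.255.255) -> Router H
More-specific entries that do NOT match:
  63.67.142.32/27 (63.67.142.32 - 63.67.142.63) does not contain 191.67.142.47
  191.67.143.0/25 (191.67.143.0 - 191.67.143.127) does not contain 191.67.142.47
  191.67.142.128/25 (191.67.142.128 - 191.67.142.255) does not contain 191.67.142.47
  191.67.140.0/23 (191.67.140.0 - 191.67.141.255) does not contain 191.67.142.47
  191.67.132.0/22 (191.67.132.0 - 191.67.135.255) does not contain 191.67.142.47
  190.67.128.0/18 (190.67.128.0 - 190.67.191.255) does not contain 191.67.142.47
Longest matching prefix is /15 -> next hop Router H.

Router H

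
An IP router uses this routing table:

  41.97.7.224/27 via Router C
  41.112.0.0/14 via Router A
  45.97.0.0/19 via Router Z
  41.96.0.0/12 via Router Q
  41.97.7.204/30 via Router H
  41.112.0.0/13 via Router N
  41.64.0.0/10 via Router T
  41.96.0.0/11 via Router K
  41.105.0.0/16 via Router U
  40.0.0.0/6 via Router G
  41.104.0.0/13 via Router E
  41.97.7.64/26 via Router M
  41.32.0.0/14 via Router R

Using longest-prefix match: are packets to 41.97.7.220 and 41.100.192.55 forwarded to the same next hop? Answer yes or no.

yes

41.97.7.220: longest match 41.96.0.0/12 -> Router Q
41.100.192.55: longest match 41.96.0.0/12 -> Router Q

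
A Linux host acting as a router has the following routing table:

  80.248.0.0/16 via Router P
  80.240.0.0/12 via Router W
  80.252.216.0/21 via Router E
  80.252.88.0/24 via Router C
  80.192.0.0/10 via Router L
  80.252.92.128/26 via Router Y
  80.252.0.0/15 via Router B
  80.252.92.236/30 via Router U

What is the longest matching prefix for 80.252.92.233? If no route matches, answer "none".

Entries matching 80.252.92.233:
  80.192.0.0/10 (80.192.0.0 - 80.255.255.255)
  80.240.0.0/12 (80.240.0.0 - 80.255.255.255)
  80.252.0.0/15 (80.252.0.0 - 80.253.255.255)
Most specific is 80.252.0.0/15.

80.252.0.0/15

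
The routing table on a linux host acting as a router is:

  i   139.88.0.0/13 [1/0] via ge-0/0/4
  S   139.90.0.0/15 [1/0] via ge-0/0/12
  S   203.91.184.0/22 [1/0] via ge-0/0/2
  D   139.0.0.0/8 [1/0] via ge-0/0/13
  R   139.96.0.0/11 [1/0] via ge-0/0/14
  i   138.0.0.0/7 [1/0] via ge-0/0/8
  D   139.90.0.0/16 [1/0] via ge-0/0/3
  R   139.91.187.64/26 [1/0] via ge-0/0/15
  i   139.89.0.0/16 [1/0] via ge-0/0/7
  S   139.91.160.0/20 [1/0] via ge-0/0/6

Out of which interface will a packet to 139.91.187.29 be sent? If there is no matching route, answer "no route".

Routes whose prefix contains 139.91.187.29:
  138.0.0.0/7 (138.0.0.0 - 139.255.255.255) -> ge-0/0/8
  139.0.0.0/8 (139.0.0.0 - 139.255.255.255) -> ge-0/0/13
  139.88.0.0/13 (139.88.0.0 - 139.95.255.255) -> ge-0/0/4
  139.90.0.0/15 (139.90.0.0 - 139.91.255.255) -> ge-0/0/12
More-specific entries that do NOT match:
  139.91.187.64/26 (139.91.187.64 - 139.91.187.127) does not contain 139.91.187.29
  203.91.184.0/22 (203.91.184.0 - 203.91.187.255) does not contain 139.91.187.29
  139.91.160.0/20 (139.91.160.0 - 139.91.175.255) does not contain 139.91.187.29
  139.90.0.0/16 (139.90.0.0 - 139.90.255.255) does not contain 139.91.187.29
  139.89.0.0/16 (139.89.0.0 - 139.89.255.255) does not contain 139.91.187.29
Longest matching prefix is /15 -> interface ge-0/0/12.

ge-0/0/12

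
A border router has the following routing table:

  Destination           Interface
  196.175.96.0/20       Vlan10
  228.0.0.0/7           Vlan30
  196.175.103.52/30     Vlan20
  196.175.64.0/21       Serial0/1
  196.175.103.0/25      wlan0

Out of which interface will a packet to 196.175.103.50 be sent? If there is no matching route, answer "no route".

wlan0

Routes whose prefix contains 196.175.103.50:
  196.175.96.0/20 (196.175.96.0 - 196.175.111.255) -> Vlan10
  196.175.103.0/25 (196.175.103.0 - 196.175.103.127) -> wlan0
More-specific entries that do NOT match:
  196.175.103.52/30 (196.175.103.52 - 196.175.103.55) does not contain 196.175.103.50
Longest matching prefix is /25 -> interface wlan0.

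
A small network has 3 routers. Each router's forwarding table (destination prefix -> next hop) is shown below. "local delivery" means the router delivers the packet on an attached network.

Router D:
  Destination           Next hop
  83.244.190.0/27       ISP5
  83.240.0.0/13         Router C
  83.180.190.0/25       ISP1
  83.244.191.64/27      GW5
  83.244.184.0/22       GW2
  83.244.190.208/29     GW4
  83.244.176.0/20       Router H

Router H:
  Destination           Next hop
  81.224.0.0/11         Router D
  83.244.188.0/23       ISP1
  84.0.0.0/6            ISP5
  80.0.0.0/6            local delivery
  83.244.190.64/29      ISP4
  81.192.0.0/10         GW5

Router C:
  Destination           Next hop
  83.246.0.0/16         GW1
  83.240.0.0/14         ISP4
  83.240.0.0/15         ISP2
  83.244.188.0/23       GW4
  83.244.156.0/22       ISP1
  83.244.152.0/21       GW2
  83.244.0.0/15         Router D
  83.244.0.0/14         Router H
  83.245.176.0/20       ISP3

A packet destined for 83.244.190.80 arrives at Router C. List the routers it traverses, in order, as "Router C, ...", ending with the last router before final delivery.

At Router C: longest match for 83.244.190.80 is 83.244.0.0/15 -> Router D
At Router D: longest match for 83.244.190.80 is 83.244.176.0/20 -> Router H
At Router H: longest match for 83.244.190.80 is 80.0.0.0/6 -> local delivery

Router C, Router D, Router H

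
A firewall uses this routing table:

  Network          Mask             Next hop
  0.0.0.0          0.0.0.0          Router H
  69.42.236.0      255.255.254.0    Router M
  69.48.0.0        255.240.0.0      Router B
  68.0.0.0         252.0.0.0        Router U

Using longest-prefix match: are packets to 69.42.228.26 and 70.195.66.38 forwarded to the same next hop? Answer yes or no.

69.42.228.26: longest match 68.0.0.0/6 -> Router U
70.195.66.38: longest match 68.0.0.0/6 -> Router U

yes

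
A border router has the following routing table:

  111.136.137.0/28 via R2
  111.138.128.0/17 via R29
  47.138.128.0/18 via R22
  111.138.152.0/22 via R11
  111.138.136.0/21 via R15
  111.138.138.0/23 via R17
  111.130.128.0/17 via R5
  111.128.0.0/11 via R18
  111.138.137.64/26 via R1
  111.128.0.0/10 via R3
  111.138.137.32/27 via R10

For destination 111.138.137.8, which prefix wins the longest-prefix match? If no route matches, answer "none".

111.138.136.0/21

Entries matching 111.138.137.8:
  111.128.0.0/10 (111.128.0.0 - 111.191.255.255)
  111.128.0.0/11 (111.128.0.0 - 111.159.255.255)
  111.138.128.0/17 (111.138.128.0 - 111.138.255.255)
  111.138.136.0/21 (111.138.136.0 - 111.138.143.255)
Most specific is 111.138.136.0/21.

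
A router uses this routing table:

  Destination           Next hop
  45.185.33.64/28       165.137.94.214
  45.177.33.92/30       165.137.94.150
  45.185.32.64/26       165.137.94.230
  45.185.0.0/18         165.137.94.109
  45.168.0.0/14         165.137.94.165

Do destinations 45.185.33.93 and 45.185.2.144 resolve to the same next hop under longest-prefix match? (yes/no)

yes

45.185.33.93: longest match 45.185.0.0/18 -> 165.137.94.109
45.185.2.144: longest match 45.185.0.0/18 -> 165.137.94.109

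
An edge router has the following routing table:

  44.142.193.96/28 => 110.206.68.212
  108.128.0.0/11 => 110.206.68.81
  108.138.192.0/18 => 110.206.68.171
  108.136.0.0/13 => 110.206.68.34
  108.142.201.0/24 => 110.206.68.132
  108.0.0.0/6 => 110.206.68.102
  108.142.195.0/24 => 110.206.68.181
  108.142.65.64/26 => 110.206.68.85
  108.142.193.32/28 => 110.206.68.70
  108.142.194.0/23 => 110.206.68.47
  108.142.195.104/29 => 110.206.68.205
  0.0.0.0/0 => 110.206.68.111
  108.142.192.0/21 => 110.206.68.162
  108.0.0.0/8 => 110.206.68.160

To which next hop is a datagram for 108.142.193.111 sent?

110.206.68.162

Routes whose prefix contains 108.142.193.111:
  0.0.0.0/0 (default, matches everything) -> 110.206.68.111
  108.0.0.0/6 (108.0.0.0 - 111.255.255.255) -> 110.206.68.102
  108.0.0.0/8 (108.0.0.0 - 108.255.255.255) -> 110.206.68.160
  108.128.0.0/11 (108.128.0.0 - 108.159.255.255) -> 110.206.68.81
  108.136.0.0/13 (108.136.0.0 - 108.143.255.255) -> 110.206.68.34
  108.142.192.0/21 (108.142.192.0 - 108.142.199.255) -> 110.206.68.162
More-specific entries that do NOT match:
  108.142.195.104/29 (108.142.195.104 - 108.142.195.111) does not contain 108.142.193.111
  44.142.193.96/28 (44.142.193.96 - 44.142.193.111) does not contain 108.142.193.111
  108.142.193.32/28 (108.142.193.32 - 108.142.193.47) does not contain 108.142.193.111
  108.142.65.64/26 (108.142.65.64 - 108.142.65.127) does not contain 108.142.193.111
  108.142.201.0/24 (108.142.201.0 - 108.142.201.255) does not contain 108.142.193.111
  108.142.195.0/24 (108.142.195.0 - 108.142.195.255) does not contain 108.142.193.111
  108.142.194.0/23 (108.142.194.0 - 108.142.195.255) does not contain 108.142.193.111
Longest matching prefix is /21 -> next hop 110.206.68.162.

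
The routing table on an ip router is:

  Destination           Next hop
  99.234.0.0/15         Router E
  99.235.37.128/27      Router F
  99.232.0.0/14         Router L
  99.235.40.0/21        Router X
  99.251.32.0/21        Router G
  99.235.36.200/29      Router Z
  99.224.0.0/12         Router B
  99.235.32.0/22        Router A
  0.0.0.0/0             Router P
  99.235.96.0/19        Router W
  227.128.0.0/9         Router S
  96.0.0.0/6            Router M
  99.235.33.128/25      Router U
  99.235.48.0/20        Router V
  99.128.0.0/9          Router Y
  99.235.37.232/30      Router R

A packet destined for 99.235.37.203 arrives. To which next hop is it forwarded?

Routes whose prefix contains 99.235.37.203:
  0.0.0.0/0 (default, matches everything) -> Router P
  96.0.0.0/6 (96.0.0.0 - 99.255.255.255) -> Router M
  99.128.0.0/9 (99.128.0.0 - 99.255.255.255) -> Router Y
  99.224.0.0/12 (99.224.0.0 - 99.239.255.255) -> Router B
  99.232.0.0/14 (99.232.0.0 - 99.235.255.255) -> Router L
  99.234.0.0/15 (99.234.0.0 - 99.235.255.255) -> Router E
More-specific entries that do NOT match:
  99.235.37.232/30 (99.235.37.232 - 99.235.37.235) does not contain 99.235.37.203
  99.235.36.200/29 (99.235.36.200 - 99.235.36.207) does not contain 99.235.37.203
  99.235.37.128/27 (99.235.37.128 - 99.235.37.159) does not contain 99.235.37.203
  99.235.33.128/25 (99.235.33.128 - 99.235.33.255) does not contain 99.235.37.203
  99.235.32.0/22 (99.235.32.0 - 99.235.35.255) does not contain 99.235.37.203
  99.235.40.0/21 (99.235.40.0 - 99.235.47.255) does not contain 99.235.37.203
  99.251.32.0/21 (99.251.32.0 - 99.251.39.255) does not contain 99.235.37.203
  99.235.48.0/20 (99.235.48.0 - 99.235.63.255) does not contain 99.235.37.203
  99.235.96.0/19 (99.235.96.0 - 99.235.127.255) does not contain 99.235.37.203
Longest matching prefix is /15 -> next hop Router E.

Router E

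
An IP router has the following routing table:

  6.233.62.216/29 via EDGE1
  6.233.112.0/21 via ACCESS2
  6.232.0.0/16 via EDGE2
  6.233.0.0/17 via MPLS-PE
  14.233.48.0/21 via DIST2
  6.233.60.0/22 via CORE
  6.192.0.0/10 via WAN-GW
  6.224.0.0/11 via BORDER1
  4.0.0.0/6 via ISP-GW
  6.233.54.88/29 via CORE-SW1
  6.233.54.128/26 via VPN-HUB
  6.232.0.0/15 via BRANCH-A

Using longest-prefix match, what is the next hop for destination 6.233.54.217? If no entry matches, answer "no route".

MPLS-PE

Routes whose prefix contains 6.233.54.217:
  4.0.0.0/6 (4.0.0.0 - 7.255.255.255) -> ISP-GW
  6.192.0.0/10 (6.192.0.0 - 6.255.255.255) -> WAN-GW
  6.224.0.0/11 (6.224.0.0 - 6.255.255.255) -> BORDER1
  6.232.0.0/15 (6.232.0.0 - 6.233.255.255) -> BRANCH-A
  6.233.0.0/17 (6.233.0.0 - 6.233.127.255) -> MPLS-PE
More-specific entries that do NOT match:
  6.233.62.216/29 (6.233.62.216 - 6.233.62.223) does not contain 6.233.54.217
  6.233.54.88/29 (6.233.54.88 - 6.233.54.95) does not contain 6.233.54.217
  6.233.54.128/26 (6.233.54.128 - 6.233.54.191) does not contain 6.233.54.217
  6.233.60.0/22 (6.233.60.0 - 6.233.63.255) does not contain 6.233.54.217
  6.233.112.0/21 (6.233.112.0 - 6.233.119.255) does not contain 6.233.54.217
  14.233.48.0/21 (14.233.48.0 - 14.233.55.255) does not contain 6.233.54.217
Longest matching prefix is /17 -> next hop MPLS-PE.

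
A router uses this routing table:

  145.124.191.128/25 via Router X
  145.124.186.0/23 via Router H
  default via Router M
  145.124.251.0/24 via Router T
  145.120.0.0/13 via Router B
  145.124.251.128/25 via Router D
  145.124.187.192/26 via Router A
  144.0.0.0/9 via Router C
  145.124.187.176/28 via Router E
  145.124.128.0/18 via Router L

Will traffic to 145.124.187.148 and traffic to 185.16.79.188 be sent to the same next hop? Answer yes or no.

no

145.124.187.148: longest match 145.124.186.0/23 -> Router H
185.16.79.188: longest match 0.0.0.0/0 -> Router M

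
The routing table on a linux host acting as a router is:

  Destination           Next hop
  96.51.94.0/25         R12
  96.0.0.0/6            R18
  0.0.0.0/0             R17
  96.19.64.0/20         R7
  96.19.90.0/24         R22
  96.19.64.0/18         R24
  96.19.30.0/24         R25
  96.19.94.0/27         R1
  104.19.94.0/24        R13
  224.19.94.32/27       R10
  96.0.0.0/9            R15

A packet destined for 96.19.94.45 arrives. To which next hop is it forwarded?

R24

Routes whose prefix contains 96.19.94.45:
  0.0.0.0/0 (default, matches everything) -> R17
  96.0.0.0/6 (96.0.0.0 - 99.255.255.255) -> R18
  96.0.0.0/9 (96.0.0.0 - 96.127.255.255) -> R15
  96.19.64.0/18 (96.19.64.0 - 96.19.127.255) -> R24
More-specific entries that do NOT match:
  96.19.94.0/27 (96.19.94.0 - 96.19.94.31) does not contain 96.19.94.45
  224.19.94.32/27 (224.19.94.32 - 224.19.94.63) does not contain 96.19.94.45
  96.51.94.0/25 (96.51.94.0 - 96.51.94.127) does not contain 96.19.94.45
  96.19.90.0/24 (96.19.90.0 - 96.19.90.255) does not contain 96.19.94.45
  96.19.30.0/24 (96.19.30.0 - 96.19.30.255) does not contain 96.19.94.45
  104.19.94.0/24 (104.19.94.0 - 104.19.94.255) does not contain 96.19.94.45
  96.19.64.0/20 (96.19.64.0 - 96.19.79.255) does not contain 96.19.94.45
Longest matching prefix is /18 -> next hop R24.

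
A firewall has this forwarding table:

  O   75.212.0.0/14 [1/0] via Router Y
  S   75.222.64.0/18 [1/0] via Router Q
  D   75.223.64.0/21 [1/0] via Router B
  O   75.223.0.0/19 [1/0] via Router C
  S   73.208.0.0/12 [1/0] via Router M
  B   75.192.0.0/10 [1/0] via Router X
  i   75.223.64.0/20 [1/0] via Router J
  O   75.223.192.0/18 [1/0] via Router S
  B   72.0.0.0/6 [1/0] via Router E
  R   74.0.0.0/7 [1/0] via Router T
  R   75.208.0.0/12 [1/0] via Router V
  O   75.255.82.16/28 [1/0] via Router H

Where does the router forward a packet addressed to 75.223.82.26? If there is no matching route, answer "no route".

Routes whose prefix contains 75.223.82.26:
  72.0.0.0/6 (72.0.0.0 - 75.255.255.255) -> Router E
  74.0.0.0/7 (74.0.0.0 - 75.255.255.255) -> Router T
  75.192.0.0/10 (75.192.0.0 - 75.255.255.255) -> Router X
  75.208.0.0/12 (75.208.0.0 - 75.223.255.255) -> Router V
More-specific entries that do NOT match:
  75.255.82.16/28 (75.255.82.16 - 75.255.82.31) does not contain 75.223.82.26
  75.223.64.0/21 (75.223.64.0 - 75.223.71.255) does not contain 75.223.82.26
  75.223.64.0/20 (75.223.64.0 - 75.223.79.255) does not contain 75.223.82.26
  75.223.0.0/19 (75.223.0.0 - 75.223.31.255) does not contain 75.223.82.26
  75.222.64.0/18 (75.222.64.0 - 75.222.127.255) does not contain 75.223.82.26
  75.223.192.0/18 (75.223.192.0 - 75.223.255.255) does not contain 75.223.82.26
  75.212.0.0/14 (75.212.0.0 - 75.215.255.255) does not contain 75.223.82.26
Longest matching prefix is /12 -> next hop Router V.

Router V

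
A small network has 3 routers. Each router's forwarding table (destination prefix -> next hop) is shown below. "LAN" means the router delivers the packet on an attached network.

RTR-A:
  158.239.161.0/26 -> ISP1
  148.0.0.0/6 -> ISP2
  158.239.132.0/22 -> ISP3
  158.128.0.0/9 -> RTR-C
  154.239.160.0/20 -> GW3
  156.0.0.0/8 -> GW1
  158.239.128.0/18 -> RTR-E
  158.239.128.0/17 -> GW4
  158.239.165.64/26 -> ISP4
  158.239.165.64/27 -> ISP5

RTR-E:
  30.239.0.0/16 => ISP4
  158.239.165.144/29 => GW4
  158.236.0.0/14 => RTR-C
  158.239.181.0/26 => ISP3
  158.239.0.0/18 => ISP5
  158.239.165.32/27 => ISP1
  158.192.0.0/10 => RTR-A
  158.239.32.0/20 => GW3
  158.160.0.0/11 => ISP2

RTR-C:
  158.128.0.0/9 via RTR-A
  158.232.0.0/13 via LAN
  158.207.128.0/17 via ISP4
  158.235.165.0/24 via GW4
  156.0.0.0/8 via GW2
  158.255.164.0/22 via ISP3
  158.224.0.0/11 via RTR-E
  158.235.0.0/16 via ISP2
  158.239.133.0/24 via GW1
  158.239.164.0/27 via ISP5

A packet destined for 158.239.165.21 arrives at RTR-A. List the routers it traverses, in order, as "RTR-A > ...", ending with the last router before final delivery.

RTR-A > RTR-E > RTR-C

At RTR-A: longest match for 158.239.165.21 is 158.239.128.0/18 -> RTR-E
At RTR-E: longest match for 158.239.165.21 is 158.236.0.0/14 -> RTR-C
At RTR-C: longest match for 158.239.165.21 is 158.232.0.0/13 -> LAN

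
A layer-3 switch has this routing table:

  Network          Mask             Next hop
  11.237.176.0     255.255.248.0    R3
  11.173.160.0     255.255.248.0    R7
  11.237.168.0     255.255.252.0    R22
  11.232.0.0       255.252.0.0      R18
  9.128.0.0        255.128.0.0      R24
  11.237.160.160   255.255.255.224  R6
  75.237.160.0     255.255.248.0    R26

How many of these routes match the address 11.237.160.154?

No listed prefix contains 11.237.160.154.
Total matching entries: 0.

0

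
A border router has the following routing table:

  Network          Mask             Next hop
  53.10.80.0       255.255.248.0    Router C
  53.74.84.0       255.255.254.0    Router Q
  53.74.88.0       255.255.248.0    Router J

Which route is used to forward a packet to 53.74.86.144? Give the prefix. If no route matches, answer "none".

none

53.74.86.144 is outside every listed prefix and there is no default route.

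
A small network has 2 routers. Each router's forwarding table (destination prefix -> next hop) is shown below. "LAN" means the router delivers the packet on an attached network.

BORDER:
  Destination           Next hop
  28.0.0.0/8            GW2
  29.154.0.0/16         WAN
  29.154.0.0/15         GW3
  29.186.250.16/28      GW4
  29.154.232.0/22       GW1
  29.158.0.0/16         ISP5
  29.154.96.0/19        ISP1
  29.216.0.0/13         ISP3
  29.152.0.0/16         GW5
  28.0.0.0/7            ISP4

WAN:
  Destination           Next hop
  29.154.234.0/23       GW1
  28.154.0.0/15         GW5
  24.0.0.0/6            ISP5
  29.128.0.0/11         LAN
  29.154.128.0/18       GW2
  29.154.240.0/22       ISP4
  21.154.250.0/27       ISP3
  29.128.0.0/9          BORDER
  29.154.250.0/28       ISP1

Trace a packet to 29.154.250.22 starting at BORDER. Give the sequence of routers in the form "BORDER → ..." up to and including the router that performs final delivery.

BORDER → WAN

At BORDER: longest match for 29.154.250.22 is 29.154.0.0/16 -> WAN
At WAN: longest match for 29.154.250.22 is 29.128.0.0/11 -> LAN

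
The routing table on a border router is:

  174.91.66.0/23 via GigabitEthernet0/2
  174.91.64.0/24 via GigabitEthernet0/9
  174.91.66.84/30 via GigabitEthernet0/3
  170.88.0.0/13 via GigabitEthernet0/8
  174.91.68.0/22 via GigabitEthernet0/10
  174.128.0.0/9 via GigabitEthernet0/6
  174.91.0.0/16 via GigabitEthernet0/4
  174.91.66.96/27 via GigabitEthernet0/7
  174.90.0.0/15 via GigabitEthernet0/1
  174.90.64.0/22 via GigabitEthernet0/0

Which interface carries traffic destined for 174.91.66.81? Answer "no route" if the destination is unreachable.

GigabitEthernet0/2

Routes whose prefix contains 174.91.66.81:
  174.90.0.0/15 (174.90.0.0 - 174.91.255.255) -> GigabitEthernet0/1
  174.91.0.0/16 (174.91.0.0 - 174.91.255.255) -> GigabitEthernet0/4
  174.91.66.0/23 (174.91.66.0 - 174.91.67.255) -> GigabitEthernet0/2
More-specific entries that do NOT match:
  174.91.66.84/30 (174.91.66.84 - 174.91.66.87) does not contain 174.91.66.81
  174.91.66.96/27 (174.91.66.96 - 174.91.66.127) does not contain 174.91.66.81
  174.91.64.0/24 (174.91.64.0 - 174.91.64.255) does not contain 174.91.66.81
Longest matching prefix is /23 -> interface GigabitEthernet0/2.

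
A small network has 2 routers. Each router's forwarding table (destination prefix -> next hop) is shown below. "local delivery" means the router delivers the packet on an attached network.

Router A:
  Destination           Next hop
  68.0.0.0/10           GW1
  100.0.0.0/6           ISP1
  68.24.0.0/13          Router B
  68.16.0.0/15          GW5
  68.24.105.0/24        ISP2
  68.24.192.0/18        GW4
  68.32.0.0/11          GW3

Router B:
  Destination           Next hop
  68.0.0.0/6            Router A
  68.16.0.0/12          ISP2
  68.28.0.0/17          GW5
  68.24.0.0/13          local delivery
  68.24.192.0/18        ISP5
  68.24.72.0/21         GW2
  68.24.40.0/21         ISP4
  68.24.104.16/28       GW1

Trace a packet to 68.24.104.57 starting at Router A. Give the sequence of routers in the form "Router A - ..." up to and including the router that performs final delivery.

Router A - Router B

At Router A: longest match for 68.24.104.57 is 68.24.0.0/13 -> Router B
At Router B: longest match for 68.24.104.57 is 68.24.0.0/13 -> local delivery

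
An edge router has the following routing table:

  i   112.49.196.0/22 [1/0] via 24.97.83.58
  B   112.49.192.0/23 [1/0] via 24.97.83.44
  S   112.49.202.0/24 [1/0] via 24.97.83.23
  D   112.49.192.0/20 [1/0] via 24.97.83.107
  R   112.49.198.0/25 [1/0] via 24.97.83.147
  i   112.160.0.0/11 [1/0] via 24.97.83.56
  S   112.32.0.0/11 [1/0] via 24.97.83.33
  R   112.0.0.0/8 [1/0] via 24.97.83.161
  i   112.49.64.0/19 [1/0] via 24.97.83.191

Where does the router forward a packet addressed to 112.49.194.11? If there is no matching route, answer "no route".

Routes whose prefix contains 112.49.194.11:
  112.0.0.0/8 (112.0.0.0 - 112.255.255.255) -> 24.97.83.161
  112.32.0.0/11 (112.32.0.0 - 112.63.255.255) -> 24.97.83.33
  112.49.192.0/20 (112.49.192.0 - 112.49.207.255) -> 24.97.83.107
More-specific entries that do NOT match:
  112.49.198.0/25 (112.49.198.0 - 112.49.198.127) does not contain 112.49.194.11
  112.49.202.0/24 (112.49.202.0 - 112.49.202.255) does not contain 112.49.194.11
  112.49.192.0/23 (112.49.192.0 - 112.49.193.255) does not contain 112.49.194.11
  112.49.196.0/22 (112.49.196.0 - 112.49.199.255) does not contain 112.49.194.11
Longest matching prefix is /20 -> next hop 24.97.83.107.

24.97.83.107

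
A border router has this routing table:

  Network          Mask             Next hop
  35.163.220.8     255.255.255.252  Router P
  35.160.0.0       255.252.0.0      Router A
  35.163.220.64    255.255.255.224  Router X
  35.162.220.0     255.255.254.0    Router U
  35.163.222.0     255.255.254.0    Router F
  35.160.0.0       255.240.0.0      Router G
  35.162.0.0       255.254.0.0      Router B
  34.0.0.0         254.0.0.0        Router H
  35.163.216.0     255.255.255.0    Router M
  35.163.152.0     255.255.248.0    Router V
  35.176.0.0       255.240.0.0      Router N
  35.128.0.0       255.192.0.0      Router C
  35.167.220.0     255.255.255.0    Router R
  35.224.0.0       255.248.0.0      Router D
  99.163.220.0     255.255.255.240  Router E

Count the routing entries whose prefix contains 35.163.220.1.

5

Prefixes containing 35.163.220.1:
  34.0.0.0/7 (34.0.0.0 - 35.255.255.255)
  35.128.0.0/10 (35.128.0.0 - 35.191.255.255)
  35.160.0.0/12 (35.160.0.0 - 35.175.255.255)
  35.160.0.0/14 (35.160.0.0 - 35.163.255.255)
  35.162.0.0/15 (35.162.0.0 - 35.163.255.255)
Total matching entries: 5.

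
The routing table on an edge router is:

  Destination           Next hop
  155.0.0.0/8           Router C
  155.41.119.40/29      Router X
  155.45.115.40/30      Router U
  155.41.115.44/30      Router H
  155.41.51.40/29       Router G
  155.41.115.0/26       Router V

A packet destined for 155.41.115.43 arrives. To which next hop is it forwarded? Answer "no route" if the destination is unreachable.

Router V

Routes whose prefix contains 155.41.115.43:
  155.0.0.0/8 (155.0.0.0 - 155.255.255.255) -> Router C
  155.41.115.0/26 (155.41.115.0 - 155.41.115.63) -> Router V
More-specific entries that do NOT match:
  155.45.115.40/30 (155.45.115.40 - 155.45.115.43) does not contain 155.41.115.43
  155.41.115.44/30 (155.41.115.44 - 155.41.115.47) does not contain 155.41.115.43
  155.41.119.40/29 (155.41.119.40 - 155.41.119.47) does not contain 155.41.115.43
  155.41.51.40/29 (155.41.51.40 - 155.41.51.47) does not contain 155.41.115.43
Longest matching prefix is /26 -> next hop Router V.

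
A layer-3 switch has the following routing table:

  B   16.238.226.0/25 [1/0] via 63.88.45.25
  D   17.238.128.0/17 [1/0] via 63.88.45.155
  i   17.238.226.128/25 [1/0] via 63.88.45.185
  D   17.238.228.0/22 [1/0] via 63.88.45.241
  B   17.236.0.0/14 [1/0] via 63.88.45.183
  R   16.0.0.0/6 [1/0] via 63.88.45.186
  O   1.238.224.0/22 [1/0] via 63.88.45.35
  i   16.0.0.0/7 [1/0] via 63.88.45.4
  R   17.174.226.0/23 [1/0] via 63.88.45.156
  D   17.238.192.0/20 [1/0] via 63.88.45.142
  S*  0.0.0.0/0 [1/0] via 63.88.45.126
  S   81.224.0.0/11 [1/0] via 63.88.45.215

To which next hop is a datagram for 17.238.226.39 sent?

63.88.45.155

Routes whose prefix contains 17.238.226.39:
  0.0.0.0/0 (default, matches everything) -> 63.88.45.126
  16.0.0.0/6 (16.0.0.0 - 19.255.255.255) -> 63.88.45.186
  16.0.0.0/7 (16.0.0.0 - 17.255.255.255) -> 63.88.45.4
  17.236.0.0/14 (17.236.0.0 - 17.239.255.255) -> 63.88.45.183
  17.238.128.0/17 (17.238.128.0 - 17.238.255.255) -> 63.88.45.155
More-specific entries that do NOT match:
  16.238.226.0/25 (16.238.226.0 - 16.238.226.127) does not contain 17.238.226.39
  17.238.226.128/25 (17.238.226.128 - 17.238.226.255) does not contain 17.238.226.39
  17.174.226.0/23 (17.174.226.0 - 17.174.227.255) does not contain 17.238.226.39
  17.238.228.0/22 (17.238.228.0 - 17.238.231.255) does not contain 17.238.226.39
  1.238.224.0/22 (1.238.224.0 - 1.238.227.255) does not contain 17.238.226.39
  17.238.192.0/20 (17.238.192.0 - 17.238.207.255) does not contain 17.238.226.39
Longest matching prefix is /17 -> next hop 63.88.45.155.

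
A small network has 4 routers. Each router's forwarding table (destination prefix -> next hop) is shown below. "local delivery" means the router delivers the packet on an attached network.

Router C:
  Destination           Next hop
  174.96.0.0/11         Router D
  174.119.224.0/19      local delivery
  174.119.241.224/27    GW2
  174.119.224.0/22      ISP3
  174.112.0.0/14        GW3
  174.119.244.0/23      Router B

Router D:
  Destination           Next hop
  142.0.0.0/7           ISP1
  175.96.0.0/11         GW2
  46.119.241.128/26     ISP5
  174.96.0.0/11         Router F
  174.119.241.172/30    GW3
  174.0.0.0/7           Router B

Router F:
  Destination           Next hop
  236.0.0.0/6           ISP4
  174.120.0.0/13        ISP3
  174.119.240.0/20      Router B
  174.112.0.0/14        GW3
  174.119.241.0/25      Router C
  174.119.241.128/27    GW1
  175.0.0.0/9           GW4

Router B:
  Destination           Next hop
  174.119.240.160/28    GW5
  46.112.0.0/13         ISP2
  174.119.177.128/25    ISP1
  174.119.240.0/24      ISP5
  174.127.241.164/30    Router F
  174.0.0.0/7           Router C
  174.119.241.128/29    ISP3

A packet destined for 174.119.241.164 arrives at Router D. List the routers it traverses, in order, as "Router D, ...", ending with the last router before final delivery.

Router D, Router F, Router B, Router C

At Router D: longest match for 174.119.241.164 is 174.96.0.0/11 -> Router F
At Router F: longest match for 174.119.241.164 is 174.119.240.0/20 -> Router B
At Router B: longest match for 174.119.241.164 is 174.0.0.0/7 -> Router C
At Router C: longest match for 174.119.241.164 is 174.119.224.0/19 -> local delivery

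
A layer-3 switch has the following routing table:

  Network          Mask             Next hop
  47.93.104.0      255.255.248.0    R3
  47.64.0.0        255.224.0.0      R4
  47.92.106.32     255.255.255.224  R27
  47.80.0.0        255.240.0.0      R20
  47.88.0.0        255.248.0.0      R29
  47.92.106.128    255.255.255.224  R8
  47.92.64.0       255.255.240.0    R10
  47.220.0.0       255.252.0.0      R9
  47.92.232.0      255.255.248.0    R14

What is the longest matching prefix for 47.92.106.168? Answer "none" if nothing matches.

Entries matching 47.92.106.168:
  47.64.0.0/11 (47.64.0.0 - 47.95.255.255)
  47.80.0.0/12 (47.80.0.0 - 47.95.255.255)
  47.88.0.0/13 (47.88.0.0 - 47.95.255.255)
Most specific is 47.88.0.0/13.

47.88.0.0/13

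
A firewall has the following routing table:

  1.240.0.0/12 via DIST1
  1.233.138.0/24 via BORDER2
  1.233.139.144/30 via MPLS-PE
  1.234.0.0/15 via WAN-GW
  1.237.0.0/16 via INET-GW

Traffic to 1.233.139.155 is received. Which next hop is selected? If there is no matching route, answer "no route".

No entry's prefix contains 1.233.139.155; there is no default route.

no route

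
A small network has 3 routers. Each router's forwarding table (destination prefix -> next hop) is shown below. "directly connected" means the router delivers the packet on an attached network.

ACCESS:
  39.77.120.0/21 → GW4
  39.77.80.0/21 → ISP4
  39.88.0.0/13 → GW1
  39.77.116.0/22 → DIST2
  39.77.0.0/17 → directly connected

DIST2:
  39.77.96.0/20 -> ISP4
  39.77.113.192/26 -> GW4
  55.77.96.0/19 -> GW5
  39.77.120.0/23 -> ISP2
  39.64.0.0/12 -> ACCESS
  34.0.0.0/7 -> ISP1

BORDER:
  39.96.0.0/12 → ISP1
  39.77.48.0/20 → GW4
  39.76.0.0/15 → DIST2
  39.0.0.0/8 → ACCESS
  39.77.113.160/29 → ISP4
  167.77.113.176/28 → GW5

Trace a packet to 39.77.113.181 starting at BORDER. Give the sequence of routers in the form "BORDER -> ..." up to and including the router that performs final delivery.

BORDER -> DIST2 -> ACCESS

At BORDER: longest match for 39.77.113.181 is 39.76.0.0/15 -> DIST2
At DIST2: longest match for 39.77.113.181 is 39.64.0.0/12 -> ACCESS
At ACCESS: longest match for 39.77.113.181 is 39.77.0.0/17 -> directly connected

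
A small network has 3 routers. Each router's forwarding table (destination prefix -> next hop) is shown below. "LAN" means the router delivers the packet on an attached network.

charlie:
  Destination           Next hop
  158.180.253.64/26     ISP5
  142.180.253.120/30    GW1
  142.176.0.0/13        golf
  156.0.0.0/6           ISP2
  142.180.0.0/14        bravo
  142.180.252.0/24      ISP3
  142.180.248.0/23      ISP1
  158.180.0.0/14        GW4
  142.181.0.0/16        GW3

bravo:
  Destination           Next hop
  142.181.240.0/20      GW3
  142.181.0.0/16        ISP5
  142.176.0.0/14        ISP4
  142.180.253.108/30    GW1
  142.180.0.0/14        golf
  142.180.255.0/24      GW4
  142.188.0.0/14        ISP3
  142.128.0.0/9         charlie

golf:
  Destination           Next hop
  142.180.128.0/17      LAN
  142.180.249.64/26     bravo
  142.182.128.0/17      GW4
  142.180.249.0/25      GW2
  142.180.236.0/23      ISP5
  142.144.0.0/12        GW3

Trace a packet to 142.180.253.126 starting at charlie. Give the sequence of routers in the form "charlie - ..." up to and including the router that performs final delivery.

At charlie: longest match for 142.180.253.126 is 142.180.0.0/14 -> bravo
At bravo: longest match for 142.180.253.126 is 142.180.0.0/14 -> golf
At golf: longest match for 142.180.253.126 is 142.180.128.0/17 -> LAN

charlie - bravo - golf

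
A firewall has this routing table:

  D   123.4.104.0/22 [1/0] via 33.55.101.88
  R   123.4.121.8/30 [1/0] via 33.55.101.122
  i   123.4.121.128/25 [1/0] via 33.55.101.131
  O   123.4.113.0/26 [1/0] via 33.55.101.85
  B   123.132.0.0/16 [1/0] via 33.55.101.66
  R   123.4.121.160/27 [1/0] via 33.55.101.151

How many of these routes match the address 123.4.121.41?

0

No listed prefix contains 123.4.121.41.
Total matching entries: 0.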